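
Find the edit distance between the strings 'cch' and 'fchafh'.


Building DP table for s1='cch' (len 3) and s2='fchafh' (len 6):
       f  c  h  a  f  h
    0  1  2  3  4  5  6
  c 1  1  1  2  3  4  5
  c 2  2  1  2  3  4  5
  h 3  3  2  1  2  3  4
Edit distance = dp[3][6] = 4

4


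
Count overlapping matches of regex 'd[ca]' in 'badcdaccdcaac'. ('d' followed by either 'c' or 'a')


Pattern: d[ca] means 'd' followed by either 'c' or 'a'.
Scanning 'badcdaccdcaac' position-by-position:
  Pos 0: window 'ba' -> no
  Pos 1: window 'ad' -> no
  Pos 2: window 'dc' -> MATCH
  Pos 3: window 'cd' -> no
  Pos 4: window 'da' -> MATCH
  Pos 5: window 'ac' -> no
  Pos 6: window 'cc' -> no
  Pos 7: window 'cd' -> no
  Pos 8: window 'dc' -> MATCH
  Pos 9: window 'ca' -> no
  Pos 10: window 'aa' -> no
  Pos 11: window 'ac' -> no
  Pos 12: window 'c' -> no
Total matches: 3

3


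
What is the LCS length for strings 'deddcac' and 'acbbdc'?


DP table for LCS of 'deddcac' and 'acbbdc':
       a  c  b  b  d  c
    0  0  0  0  0  0  0
  d 0  0  0  0  0  1  1
  e 0  0  0  0  0  1  1
  d 0  0  0  0  0  1  1
  d 0  0  0  0  0  1  1
  c 0  0  1  1  1  1  2
  a 0  1  1  1  1  1  2
  c 0  1  2  2  2  2  2
LCS: 'dc'
LCS length = 2

2


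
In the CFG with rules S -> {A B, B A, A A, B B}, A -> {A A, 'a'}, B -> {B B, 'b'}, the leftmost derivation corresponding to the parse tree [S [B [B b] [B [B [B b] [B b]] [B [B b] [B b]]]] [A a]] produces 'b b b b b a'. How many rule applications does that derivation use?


Every bracketed nonterminal node [X ...] in the tree is produced by exactly one rule application.
Reading the tree off as a leftmost derivation:
  Step 1: S  =>  B A   (applied S -> B A)
  Step 2: B A  =>  B B A   (applied B -> B B)
  Step 3: B B A  =>  b B A   (applied B -> b)
  Step 4: b B A  =>  b B B A   (applied B -> B B)
  Step 5: b B B A  =>  b B B B A   (applied B -> B B)
  Step 6: b B B B A  =>  b b B B A   (applied B -> b)
  Step 7: b b B B A  =>  b b b B A   (applied B -> b)
  Step 8: b b b B A  =>  b b b B B A   (applied B -> B B)
  Step 9: b b b B B A  =>  b b b b B A   (applied B -> b)
  Step 10: b b b b B A  =>  b b b b b A   (applied B -> b)
  Step 11: b b b b b A  =>  b b b b b a   (applied A -> a)
Final yield: b b b b b a
Total rewrite steps: 11

11


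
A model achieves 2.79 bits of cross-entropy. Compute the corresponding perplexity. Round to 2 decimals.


Perplexity formula: PP = 2^H
H = 2.79
PP = 2^2.79
Decompose: 2^2.79 = 2^2 * 2^0.79
2^2 = 4, 2^0.79 ~ 1.7290745
PP ~ 4 * 1.7290745 = 6.9162980
Rounded to 2 decimals: 6.92

6.92


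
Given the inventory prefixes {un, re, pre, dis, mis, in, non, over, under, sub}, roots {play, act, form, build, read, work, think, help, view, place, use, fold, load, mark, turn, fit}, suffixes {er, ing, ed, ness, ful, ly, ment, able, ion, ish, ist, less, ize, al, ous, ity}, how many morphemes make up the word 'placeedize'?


Segmenting 'placeedize' against the inventory:
  'place' -> root (morpheme 1)
  'ed' -> suffix (morpheme 2)
  'ize' -> suffix (morpheme 3)
Total morphemes: 3

3


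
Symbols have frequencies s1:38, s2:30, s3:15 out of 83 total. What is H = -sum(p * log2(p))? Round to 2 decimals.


Computing entropy H = -sum(p_i * log2(p_i)):
  s1: p = 38/83 = 0.4578, -p*log2(p) = 0.5160
  s2: p = 30/83 = 0.3614, -p*log2(p) = 0.5307
  s3: p = 15/83 = 0.1807, -p*log2(p) = 0.4461
H = sum of terms = 1.4928
Rounded to 2 decimals: 1.49

1.49


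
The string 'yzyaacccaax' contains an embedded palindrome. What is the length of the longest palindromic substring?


Scanning 'yzyaacccaax' for palindromic substrings.
Substring at positions 3-9: 'aacccaa'.
Check: reverse('aacccaa') = 'aacccaa' -> palindrome confirmed.
Neighbouring characters ('y' / 'x') break symmetry, so it cannot extend further.
No longer palindromic substring exists; longest length = 7

7


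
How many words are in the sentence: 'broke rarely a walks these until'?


Counting words by splitting on spaces:
  Word 1: 'broke'
  Word 2: 'rarely'
  Word 3: 'a'
  Word 4: 'walks'
  Word 5: 'these'
  Word 6: 'until'
Total words: 6

6


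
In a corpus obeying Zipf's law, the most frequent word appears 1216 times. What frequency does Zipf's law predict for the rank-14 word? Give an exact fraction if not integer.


Zipf's law: freq(rank) = f1 / rank
f1 = 1216, rank = 14
freq = 1216 / 14
GCD(1216, 14) = 2
Simplified: 608/7

608/7


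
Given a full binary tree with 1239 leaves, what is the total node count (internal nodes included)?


Leaf nodes (terminals): 1239
Internal nodes = n - 1 = 1239 - 1 = 1238
Total = leaves + internal = 1239 + 1238 = 2477

2477


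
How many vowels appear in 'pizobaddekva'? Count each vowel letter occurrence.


Scanning each character of 'pizobaddekva':
  Position 1: 'p' -> consonant (running count: 0)
  Position 2: 'i' -> vowel (running count: 1)
  Position 3: 'z' -> consonant (running count: 1)
  Position 4: 'o' -> vowel (running count: 2)
  Position 5: 'b' -> consonant (running count: 2)
  Position 6: 'a' -> vowel (running count: 3)
  Position 7: 'd' -> consonant (running count: 3)
  Position 8: 'd' -> consonant (running count: 3)
  Position 9: 'e' -> vowel (running count: 4)
  Position 10: 'k' -> consonant (running count: 4)
  Position 11: 'v' -> consonant (running count: 4)
  Position 12: 'a' -> vowel (running count: 5)
Total vowels: 5

5


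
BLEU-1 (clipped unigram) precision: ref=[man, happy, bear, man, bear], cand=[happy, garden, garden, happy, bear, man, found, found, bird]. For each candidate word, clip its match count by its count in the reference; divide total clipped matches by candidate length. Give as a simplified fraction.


Reference word counts: {'bear': 2, 'happy': 1, 'man': 2}
Checking each candidate word (with clipping):
  'happy' -> in reference (ref count 1, used 1/1) -> match (matches: 1)
  'garden' -> not in reference -> no match (matches: 1)
  'garden' -> not in reference -> no match (matches: 1)
  'happy' -> ref count 1 already used up (1/1) -> clipped, no match (matches: 1)
  'bear' -> in reference (ref count 2, used 1/2) -> match (matches: 2)
  'man' -> in reference (ref count 2, used 1/2) -> match (matches: 3)
  'found' -> not in reference -> no match (matches: 3)
  'found' -> not in reference -> no match (matches: 3)
  'bird' -> not in reference -> no match (matches: 3)
Clipped matches: 3, Candidate length: 9
Precision = 3/9 = 1/3

1/3


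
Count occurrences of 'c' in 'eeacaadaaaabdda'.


Scanning 'eeacaadaaaabdda' for 'c':
  Position 3: 'c' -> MATCH (count: 1)
Total occurrences of 'c': 1

1


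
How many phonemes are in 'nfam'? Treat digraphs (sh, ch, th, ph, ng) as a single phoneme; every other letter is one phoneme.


Parsing 'nfam' greedily, digraphs first:
  'n' -> consonant phoneme (phonemes so far: 1)
  'f' -> consonant phoneme (phonemes so far: 2)
  'a' -> vowel phoneme (phonemes so far: 3)
  'm' -> consonant phoneme (phonemes so far: 4)
Total phonemes: 4

4


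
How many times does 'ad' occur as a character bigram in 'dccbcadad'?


Scanning 'dccbcadad' for bigram 'ad':
  Position 0: 'dc' -> no
  Position 1: 'cc' -> no
  Position 2: 'cb' -> no
  Position 3: 'bc' -> no
  Position 4: 'ca' -> no
  Position 5: 'ad' -> MATCH
  Position 6: 'da' -> no
  Position 7: 'ad' -> MATCH
Total matches: 2

2


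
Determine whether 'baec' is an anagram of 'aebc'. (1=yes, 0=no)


Sort characters of 'baec': 'abce'
Sort characters of 'aebc': 'abce'
Sorted forms match -> they ARE anagrams
Result: 1

1


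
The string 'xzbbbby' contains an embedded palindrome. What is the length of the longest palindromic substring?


Scanning 'xzbbbby' for palindromic substrings.
Substring at positions 2-5: 'bbbb'.
Check: reverse('bbbb') = 'bbbb' -> palindrome confirmed.
Neighbouring characters ('z' / 'y') break symmetry, so it cannot extend further.
No longer palindromic substring exists; longest length = 4

4


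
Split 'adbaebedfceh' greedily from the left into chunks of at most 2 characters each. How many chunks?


'adbaebedfceh' has 12 characters.
Chunking with max size 2:
  Chunk 1: 'ad' (positions 0-1)
  Chunk 2: 'ba' (positions 2-3)
  Chunk 3: 'eb' (positions 4-5)
  Chunk 4: 'ed' (positions 6-7)
  Chunk 5: 'fc' (positions 8-9)
  Chunk 6: 'eh' (positions 10-11)
Total chunks: ceil(12 / 2) = 6

6


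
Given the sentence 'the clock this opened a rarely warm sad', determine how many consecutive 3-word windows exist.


Word trigrams from [8] words:
  Trigram 1: (the clock this)
  Trigram 2: (clock this opened)
  Trigram 3: (this opened a)
  Trigram 4: (opened a rarely)
  Trigram 5: (a rarely warm)
  Trigram 6: (rarely warm sad)
Total word trigrams: 8 - 2 = 6

6


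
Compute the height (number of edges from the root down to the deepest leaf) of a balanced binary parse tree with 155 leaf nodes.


In a balanced binary tree with n leaves the deepest leaf is ceil(log2(n)) edges below the root.
log2(155) = 7.2761
ceil(7.2761) = 8
height (edges) = 8

8


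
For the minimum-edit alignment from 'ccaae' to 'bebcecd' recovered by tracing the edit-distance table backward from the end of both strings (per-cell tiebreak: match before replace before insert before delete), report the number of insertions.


Edit distance = 6. Backtracking from cell (5, 7) with preference match > replace > insert > delete,
then listing the resulting alignment 'ccaae' -> 'bebcecd' left to right:
  Step 1: insert 'b' [insertion #1]
  Step 2: insert 'e' [insertion #2]
  Step 3: replace c->b
  Step 4: keep 'c'
  Step 5: replace a->e
  Step 6: replace a->c
  Step 7: replace e->d
Total insertions: 2

2


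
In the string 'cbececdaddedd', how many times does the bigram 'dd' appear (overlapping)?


Scanning 'cbececdaddedd' for bigram 'dd':
  Position 0: 'cb' -> no
  Position 1: 'be' -> no
  Position 2: 'ec' -> no
  Position 3: 'ce' -> no
  Position 4: 'ec' -> no
  Position 5: 'cd' -> no
  Position 6: 'da' -> no
  Position 7: 'ad' -> no
  Position 8: 'dd' -> MATCH
  Position 9: 'de' -> no
  Position 10: 'ed' -> no
  Position 11: 'dd' -> MATCH
Total matches: 2

2


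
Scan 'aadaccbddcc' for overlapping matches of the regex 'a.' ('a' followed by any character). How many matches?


Pattern: a. means 'a' followed by any character.
Scanning 'aadaccbddcc' position-by-position:
  Pos 0: window 'aa' -> MATCH
  Pos 1: window 'ad' -> MATCH
  Pos 2: window 'da' -> no
  Pos 3: window 'ac' -> MATCH
  Pos 4: window 'cc' -> no
  Pos 5: window 'cb' -> no
  Pos 6: window 'bd' -> no
  Pos 7: window 'dd' -> no
  Pos 8: window 'dc' -> no
  Pos 9: window 'cc' -> no
  Pos 10: window 'c' -> no
Total matches: 3

3


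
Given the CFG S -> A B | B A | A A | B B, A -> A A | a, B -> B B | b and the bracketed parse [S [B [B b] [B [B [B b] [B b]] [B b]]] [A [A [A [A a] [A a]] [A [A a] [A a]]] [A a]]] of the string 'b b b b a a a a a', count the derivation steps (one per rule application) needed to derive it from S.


Every bracketed nonterminal node [X ...] in the tree is produced by exactly one rule application.
Reading the tree off as a leftmost derivation:
  Step 1: S  =>  B A   (applied S -> B A)
  Step 2: B A  =>  B B A   (applied B -> B B)
  Step 3: B B A  =>  b B A   (applied B -> b)
  Step 4: b B A  =>  b B B A   (applied B -> B B)
  Step 5: b B B A  =>  b B B B A   (applied B -> B B)
  Step 6: b B B B A  =>  b b B B A   (applied B -> b)
  Step 7: b b B B A  =>  b b b B A   (applied B -> b)
  Step 8: b b b B A  =>  b b b b A   (applied B -> b)
  Step 9: b b b b A  =>  b b b b A A   (applied A -> A A)
  Step 10: b b b b A A  =>  b b b b A A A   (applied A -> A A)
  Step 11: b b b b A A A  =>  b b b b A A A A   (applied A -> A A)
  Step 12: b b b b A A A A  =>  b b b b a A A A   (applied A -> a)
  Step 13: b b b b a A A A  =>  b b b b a a A A   (applied A -> a)
  Step 14: b b b b a a A A  =>  b b b b a a A A A   (applied A -> A A)
  Step 15: b b b b a a A A A  =>  b b b b a a a A A   (applied A -> a)
  Step 16: b b b b a a a A A  =>  b b b b a a a a A   (applied A -> a)
  Step 17: b b b b a a a a A  =>  b b b b a a a a a   (applied A -> a)
Final yield: b b b b a a a a a
Total rewrite steps: 17

17


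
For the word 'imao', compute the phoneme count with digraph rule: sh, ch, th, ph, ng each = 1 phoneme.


Parsing 'imao' greedily, digraphs first:
  'i' -> vowel phoneme (phonemes so far: 1)
  'm' -> consonant phoneme (phonemes so far: 2)
  'a' -> vowel phoneme (phonemes so far: 3)
  'o' -> vowel phoneme (phonemes so far: 4)
Total phonemes: 4

4


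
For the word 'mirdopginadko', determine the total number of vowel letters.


Scanning each character of 'mirdopginadko':
  Position 1: 'm' -> consonant (running count: 0)
  Position 2: 'i' -> vowel (running count: 1)
  Position 3: 'r' -> consonant (running count: 1)
  Position 4: 'd' -> consonant (running count: 1)
  Position 5: 'o' -> vowel (running count: 2)
  Position 6: 'p' -> consonant (running count: 2)
  Position 7: 'g' -> consonant (running count: 2)
  Position 8: 'i' -> vowel (running count: 3)
  Position 9: 'n' -> consonant (running count: 3)
  Position 10: 'a' -> vowel (running count: 4)
  Position 11: 'd' -> consonant (running count: 4)
  Position 12: 'k' -> consonant (running count: 4)
  Position 13: 'o' -> vowel (running count: 5)
Total vowels: 5

5


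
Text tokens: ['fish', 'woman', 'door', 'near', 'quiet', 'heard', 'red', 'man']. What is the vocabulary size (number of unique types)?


Listing all tokens and tracking unique types:
  Token 1: 'fish' -> NEW (unique so far: 1)
  Token 2: 'woman' -> NEW (unique so far: 2)
  Token 3: 'door' -> NEW (unique so far: 3)
  Token 4: 'near' -> NEW (unique so far: 4)
  Token 5: 'quiet' -> NEW (unique so far: 5)
  Token 6: 'heard' -> NEW (unique so far: 6)
  Token 7: 'red' -> NEW (unique so far: 7)
  Token 8: 'man' -> NEW (unique so far: 8)
Unique types: ('door', 'fish', 'heard', 'man', 'near', 'quiet', 'red', 'woman')
Vocabulary size: 8

8


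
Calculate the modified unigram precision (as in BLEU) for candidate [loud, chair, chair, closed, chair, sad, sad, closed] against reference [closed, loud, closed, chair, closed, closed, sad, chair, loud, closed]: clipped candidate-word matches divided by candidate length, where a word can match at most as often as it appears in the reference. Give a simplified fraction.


Reference word counts: {'chair': 2, 'closed': 5, 'loud': 2, 'sad': 1}
Checking each candidate word (with clipping):
  'loud' -> in reference (ref count 2, used 1/2) -> match (matches: 1)
  'chair' -> in reference (ref count 2, used 1/2) -> match (matches: 2)
  'chair' -> in reference (ref count 2, used 2/2) -> match (matches: 3)
  'closed' -> in reference (ref count 5, used 1/5) -> match (matches: 4)
  'chair' -> ref count 2 already used up (2/2) -> clipped, no match (matches: 4)
  'sad' -> in reference (ref count 1, used 1/1) -> match (matches: 5)
  'sad' -> ref count 1 already used up (1/1) -> clipped, no match (matches: 5)
  'closed' -> in reference (ref count 5, used 2/5) -> match (matches: 6)
Clipped matches: 6, Candidate length: 8
Precision = 6/8 = 3/4

3/4


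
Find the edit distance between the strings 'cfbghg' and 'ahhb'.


Building DP table for s1='cfbghg' (len 6) and s2='ahhb' (len 4):
       a  h  h  b
    0  1  2  3  4
  c 1  1  2  3  4
  f 2  2  2  3  4
  b 3  3  3  3  3
  g 4  4  4  4  4
  h 5  5  4  4  5
  g 6  6  5  5  5
Edit distance = dp[6][4] = 5

5


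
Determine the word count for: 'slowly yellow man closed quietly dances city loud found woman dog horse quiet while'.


Counting words by splitting on spaces:
  Word 1: 'slowly'
  Word 2: 'yellow'
  Word 3: 'man'
  Word 4: 'closed'
  Word 5: 'quietly'
  Word 6: 'dances'
  Word 7: 'city'
  Word 8: 'loud'
  Word 9: 'found'
  Word 10: 'woman'
  Word 11: 'dog'
  Word 12: 'horse'
  Word 13: 'quiet'
  Word 14: 'while'
Total words: 14

14


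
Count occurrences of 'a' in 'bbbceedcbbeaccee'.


Scanning 'bbbceedcbbeaccee' for 'a':
  Position 11: 'a' -> MATCH (count: 1)
Total occurrences of 'a': 1

1


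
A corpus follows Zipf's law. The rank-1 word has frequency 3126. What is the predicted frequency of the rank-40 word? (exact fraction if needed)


Zipf's law: freq(rank) = f1 / rank
f1 = 3126, rank = 40
freq = 3126 / 40
GCD(3126, 40) = 2
Simplified: 1563/20

1563/20


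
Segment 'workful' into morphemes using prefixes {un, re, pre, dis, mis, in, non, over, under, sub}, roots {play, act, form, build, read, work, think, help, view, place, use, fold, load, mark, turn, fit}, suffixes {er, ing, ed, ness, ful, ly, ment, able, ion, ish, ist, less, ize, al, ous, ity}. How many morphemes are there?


Segmenting 'workful' against the inventory:
  'work' -> root (morpheme 1)
  'ful' -> suffix (morpheme 2)
Total morphemes: 2

2


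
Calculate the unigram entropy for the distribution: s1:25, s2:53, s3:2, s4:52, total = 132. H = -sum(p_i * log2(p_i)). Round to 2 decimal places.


Computing entropy H = -sum(p_i * log2(p_i)):
  s1: p = 25/132 = 0.1894, -p*log2(p) = 0.4546
  s2: p = 53/132 = 0.4015, -p*log2(p) = 0.5286
  s3: p = 2/132 = 0.0152, -p*log2(p) = 0.0916
  s4: p = 52/132 = 0.3939, -p*log2(p) = 0.5294
H = sum of terms = 1.6042
Rounded to 2 decimals: 1.60

1.60


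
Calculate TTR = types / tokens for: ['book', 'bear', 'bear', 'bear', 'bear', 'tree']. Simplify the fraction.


Tokens: 6
Unique types: ('bear', 'book', 'tree') = 3
TTR = 3/6
Simplify: divide both by 3 -> 1/2
TTR = 1/2

1/2


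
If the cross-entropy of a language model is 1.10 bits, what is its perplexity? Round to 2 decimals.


Perplexity formula: PP = 2^H
H = 1.10
PP = 2^1.10
Decompose: 2^1.10 = 2^1 * 2^0.10
2^1 = 2, 2^0.10 ~ 1.0717735
PP ~ 2 * 1.0717735 = 2.1435470
Rounded to 2 decimals: 2.14

2.14


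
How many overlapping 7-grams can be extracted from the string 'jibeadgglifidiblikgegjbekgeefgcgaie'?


String 'jibeadgglifidiblikgegjbekgeefgcgaie' has length L = 35.
Number of overlapping n-grams = L - n + 1
Substituting: 35 - 7 + 1 = 29

29


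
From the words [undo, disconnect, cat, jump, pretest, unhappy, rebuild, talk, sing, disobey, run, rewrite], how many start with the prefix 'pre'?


Checking each word for prefix 'pre':
  'undo' -> no (count: 0)
  'disconnect' -> no (count: 0)
  'cat' -> no (count: 0)
  'jump' -> no (count: 0)
  'pretest' -> YES, starts with 'pre' (count: 1)
  'unhappy' -> no (count: 1)
  'rebuild' -> no (count: 1)
  'talk' -> no (count: 1)
  'sing' -> no (count: 1)
  'disobey' -> no (count: 1)
  'run' -> no (count: 1)
  'rewrite' -> no (count: 1)
Total with prefix 'pre': 1

1


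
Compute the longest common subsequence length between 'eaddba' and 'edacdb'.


DP table for LCS of 'eaddba' and 'edacdb':
       e  d  a  c  d  b
    0  0  0  0  0  0  0
  e 0  1  1  1  1  1  1
  a 0  1  1  2  2  2  2
  d 0  1  2  2  2  3  3
  d 0  1  2  2  2  3  3
  b 0  1  2  2  2  3  4
  a 0  1  2  3  3  3  4
LCS: 'eadb'
LCS length = 4

4


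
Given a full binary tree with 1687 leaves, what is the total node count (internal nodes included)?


Leaf nodes (terminals): 1687
Internal nodes = n - 1 = 1687 - 1 = 1686
Total = leaves + internal = 1687 + 1686 = 3373

3373


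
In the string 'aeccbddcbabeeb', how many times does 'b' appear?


Scanning 'aeccbddcbabeeb' for 'b':
  Position 4: 'b' -> MATCH (count: 1)
  Position 8: 'b' -> MATCH (count: 2)
  Position 10: 'b' -> MATCH (count: 3)
  Position 13: 'b' -> MATCH (count: 4)
Total occurrences of 'b': 4

4


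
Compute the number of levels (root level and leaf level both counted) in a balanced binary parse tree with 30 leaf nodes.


In a balanced binary tree with n leaves the deepest leaf is ceil(log2(n)) edges below the root,
so counting node levels inclusive of root and leaves gives ceil(log2(n)) + 1 levels.
log2(30) = 4.9069
ceil(4.9069) = 5
levels = 5 + 1 = 6

6


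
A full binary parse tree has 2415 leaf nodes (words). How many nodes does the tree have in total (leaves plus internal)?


Leaf nodes (terminals): 2415
Internal nodes = n - 1 = 2415 - 1 = 2414
Total = leaves + internal = 2415 + 2414 = 4829

4829


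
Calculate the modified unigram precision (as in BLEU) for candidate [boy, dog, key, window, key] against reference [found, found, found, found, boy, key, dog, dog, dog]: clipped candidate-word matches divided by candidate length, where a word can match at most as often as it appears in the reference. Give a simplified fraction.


Reference word counts: {'boy': 1, 'dog': 3, 'found': 4, 'key': 1}
Checking each candidate word (with clipping):
  'boy' -> in reference (ref count 1, used 1/1) -> match (matches: 1)
  'dog' -> in reference (ref count 3, used 1/3) -> match (matches: 2)
  'key' -> in reference (ref count 1, used 1/1) -> match (matches: 3)
  'window' -> not in reference -> no match (matches: 3)
  'key' -> ref count 1 already used up (1/1) -> clipped, no match (matches: 3)
Clipped matches: 3, Candidate length: 5
Precision = 3/5

3/5


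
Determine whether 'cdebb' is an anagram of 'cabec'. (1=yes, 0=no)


Sort characters of 'cdebb': 'bbcde'
Sort characters of 'cabec': 'abcce'
Sorted forms differ -> they are NOT anagrams
Result: 0

0


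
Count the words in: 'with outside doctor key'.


Counting words by splitting on spaces:
  Word 1: 'with'
  Word 2: 'outside'
  Word 3: 'doctor'
  Word 4: 'key'
Total words: 4

4


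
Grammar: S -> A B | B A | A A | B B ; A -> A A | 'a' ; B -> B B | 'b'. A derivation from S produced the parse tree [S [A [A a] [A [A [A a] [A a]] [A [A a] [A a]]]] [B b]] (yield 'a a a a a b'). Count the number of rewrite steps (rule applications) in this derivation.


Every bracketed nonterminal node [X ...] in the tree is produced by exactly one rule application.
Reading the tree off as a leftmost derivation:
  Step 1: S  =>  A B   (applied S -> A B)
  Step 2: A B  =>  A A B   (applied A -> A A)
  Step 3: A A B  =>  a A B   (applied A -> a)
  Step 4: a A B  =>  a A A B   (applied A -> A A)
  Step 5: a A A B  =>  a A A A B   (applied A -> A A)
  Step 6: a A A A B  =>  a a A A B   (applied A -> a)
  Step 7: a a A A B  =>  a a a A B   (applied A -> a)
  Step 8: a a a A B  =>  a a a A A B   (applied A -> A A)
  Step 9: a a a A A B  =>  a a a a A B   (applied A -> a)
  Step 10: a a a a A B  =>  a a a a a B   (applied A -> a)
  Step 11: a a a a a B  =>  a a a a a b   (applied B -> b)
Final yield: a a a a a b
Total rewrite steps: 11

11


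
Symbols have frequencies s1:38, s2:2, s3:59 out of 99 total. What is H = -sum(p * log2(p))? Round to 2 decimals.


Computing entropy H = -sum(p_i * log2(p_i)):
  s1: p = 38/99 = 0.3838, -p*log2(p) = 0.5302
  s2: p = 2/99 = 0.0202, -p*log2(p) = 0.1137
  s3: p = 59/99 = 0.5960, -p*log2(p) = 0.4450
H = sum of terms = 1.0889
Rounded to 2 decimals: 1.09

1.09


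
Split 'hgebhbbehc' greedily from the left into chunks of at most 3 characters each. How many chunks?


'hgebhbbehc' has 10 characters.
Chunking with max size 3:
  Chunk 1: 'hge' (positions 0-2)
  Chunk 2: 'bhb' (positions 3-5)
  Chunk 3: 'beh' (positions 6-8)
  Chunk 4: 'c' (positions 9-9)
Total chunks: ceil(10 / 3) = 4

4


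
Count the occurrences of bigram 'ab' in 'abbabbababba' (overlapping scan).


Scanning 'abbabbababba' for bigram 'ab':
  Position 0: 'ab' -> MATCH
  Position 1: 'bb' -> no
  Position 2: 'ba' -> no
  Position 3: 'ab' -> MATCH
  Position 4: 'bb' -> no
  Position 5: 'ba' -> no
  Position 6: 'ab' -> MATCH
  Position 7: 'ba' -> no
  Position 8: 'ab' -> MATCH
  Position 9: 'bb' -> no
  Position 10: 'ba' -> no
Total matches: 4

4


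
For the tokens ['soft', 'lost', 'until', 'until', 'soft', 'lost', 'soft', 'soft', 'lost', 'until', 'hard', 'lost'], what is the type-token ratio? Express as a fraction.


Tokens: 12
Unique types: ('hard', 'lost', 'soft', 'until') = 4
TTR = 4/12
Simplify: divide both by 4 -> 1/3
TTR = 1/3

1/3


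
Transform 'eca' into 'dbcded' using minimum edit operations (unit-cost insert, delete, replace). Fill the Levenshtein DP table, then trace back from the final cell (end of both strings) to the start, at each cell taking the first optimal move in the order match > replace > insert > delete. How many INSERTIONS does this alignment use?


Edit distance = 5. Backtracking from cell (3, 6) with preference match > replace > insert > delete,
then listing the resulting alignment 'eca' -> 'dbcded' left to right:
  Step 1: insert 'd' [insertion #1]
  Step 2: replace e->b
  Step 3: keep 'c'
  Step 4: insert 'd' [insertion #2]
  Step 5: insert 'e' [insertion #3]
  Step 6: replace a->d
Total insertions: 3

3


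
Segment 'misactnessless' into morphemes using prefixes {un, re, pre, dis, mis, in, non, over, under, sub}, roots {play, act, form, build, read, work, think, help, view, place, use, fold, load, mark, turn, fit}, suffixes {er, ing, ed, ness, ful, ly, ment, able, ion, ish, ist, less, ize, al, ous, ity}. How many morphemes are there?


Segmenting 'misactnessless' against the inventory:
  'mis' -> prefix (morpheme 1)
  'act' -> root (morpheme 2)
  'ness' -> suffix (morpheme 3)
  'less' -> suffix (morpheme 4)
Total morphemes: 4

4


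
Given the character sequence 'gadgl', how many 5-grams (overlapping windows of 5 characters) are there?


String 'gadgl' has length L = 5.
Number of overlapping n-grams = L - n + 1
Substituting: 5 - 5 + 1 = 1

1


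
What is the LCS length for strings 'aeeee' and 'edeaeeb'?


DP table for LCS of 'aeeee' and 'edeaeeb':
       e  d  e  a  e  e  b
    0  0  0  0  0  0  0  0
  a 0  0  0  0  1  1  1  1
  e 0  1  1  1  1  2  2  2
  e 0  1  1  2  2  2  3  3
  e 0  1  1  2  2  3  3  3
  e 0  1  1  2  2  3  4  4
LCS: 'eeee'
LCS length = 4

4


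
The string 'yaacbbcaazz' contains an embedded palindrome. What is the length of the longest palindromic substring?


Scanning 'yaacbbcaazz' for palindromic substrings.
Substring at positions 1-8: 'aacbbcaa'.
Check: reverse('aacbbcaa') = 'aacbbcaa' -> palindrome confirmed.
Neighbouring characters ('y' / 'z') break symmetry, so it cannot extend further.
No longer palindromic substring exists; longest length = 8

8


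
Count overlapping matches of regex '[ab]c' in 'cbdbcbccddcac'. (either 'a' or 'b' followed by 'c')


Pattern: [ab]c means either 'a' or 'b' followed by 'c'.
Scanning 'cbdbcbccddcac' position-by-position:
  Pos 0: window 'cb' -> no
  Pos 1: window 'bd' -> no
  Pos 2: window 'db' -> no
  Pos 3: window 'bc' -> MATCH
  Pos 4: window 'cb' -> no
  Pos 5: window 'bc' -> MATCH
  Pos 6: window 'cc' -> no
  Pos 7: window 'cd' -> no
  Pos 8: window 'dd' -> no
  Pos 9: window 'dc' -> no
  Pos 10: window 'ca' -> no
  Pos 11: window 'ac' -> MATCH
  Pos 12: window 'c' -> no
Total matches: 3

3


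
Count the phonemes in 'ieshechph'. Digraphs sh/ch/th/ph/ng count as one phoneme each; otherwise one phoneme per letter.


Parsing 'ieshechph' greedily, digraphs first:
  'i' -> vowel phoneme (phonemes so far: 1)
  'e' -> vowel phoneme (phonemes so far: 2)
  'sh' -> digraph (1 consonant phoneme) (phonemes so far: 3)
  'e' -> vowel phoneme (phonemes so far: 4)
  'ch' -> digraph (1 consonant phoneme) (phonemes so far: 5)
  'ph' -> digraph (1 consonant phoneme) (phonemes so far: 6)
Total phonemes: 6

6


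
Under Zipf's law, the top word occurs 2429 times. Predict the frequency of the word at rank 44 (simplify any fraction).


Zipf's law: freq(rank) = f1 / rank
f1 = 2429, rank = 44
freq = 2429 / 44
GCD(2429, 44) = 1
Simplified: 2429/44

2429/44


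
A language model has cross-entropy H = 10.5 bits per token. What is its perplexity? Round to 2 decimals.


Perplexity formula: PP = 2^H
H = 10.5
PP = 2^10.5
Decompose: 2^10.5 = 2^10 * 2^0.5 = 2^10 * sqrt(2)
2^10 = 1024, sqrt(2) ~ 1.4142136
PP ~ 1024 * 1.4142136 = 1448.1547264
Rounded to 2 decimals: 1448.15

1448.15


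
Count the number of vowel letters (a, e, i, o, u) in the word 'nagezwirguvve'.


Scanning each character of 'nagezwirguvve':
  Position 1: 'n' -> consonant (running count: 0)
  Position 2: 'a' -> vowel (running count: 1)
  Position 3: 'g' -> consonant (running count: 1)
  Position 4: 'e' -> vowel (running count: 2)
  Position 5: 'z' -> consonant (running count: 2)
  Position 6: 'w' -> consonant (running count: 2)
  Position 7: 'i' -> vowel (running count: 3)
  Position 8: 'r' -> consonant (running count: 3)
  Position 9: 'g' -> consonant (running count: 3)
  Position 10: 'u' -> vowel (running count: 4)
  Position 11: 'v' -> consonant (running count: 4)
  Position 12: 'v' -> consonant (running count: 4)
  Position 13: 'e' -> vowel (running count: 5)
Total vowels: 5

5


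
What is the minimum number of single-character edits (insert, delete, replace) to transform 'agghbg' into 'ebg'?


Building DP table for s1='agghbg' (len 6) and s2='ebg' (len 3):
       e  b  g
    0  1  2  3
  a 1  1  2  3
  g 2  2  2  2
  g 3  3  3  2
  h 4  4  4  3
  b 5  5  4  4
  g 6  6  5  4
Edit distance = dp[6][3] = 4

4


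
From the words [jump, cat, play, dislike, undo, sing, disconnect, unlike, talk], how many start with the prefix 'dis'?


Checking each word for prefix 'dis':
  'jump' -> no (count: 0)
  'cat' -> no (count: 0)
  'play' -> no (count: 0)
  'dislike' -> YES, starts with 'dis' (count: 1)
  'undo' -> no (count: 1)
  'sing' -> no (count: 1)
  'disconnect' -> YES, starts with 'dis' (count: 2)
  'unlike' -> no (count: 2)
  'talk' -> no (count: 2)
Total with prefix 'dis': 2

2


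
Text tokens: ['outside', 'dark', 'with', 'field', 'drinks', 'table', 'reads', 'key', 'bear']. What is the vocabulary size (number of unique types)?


Listing all tokens and tracking unique types:
  Token 1: 'outside' -> NEW (unique so far: 1)
  Token 2: 'dark' -> NEW (unique so far: 2)
  Token 3: 'with' -> NEW (unique so far: 3)
  Token 4: 'field' -> NEW (unique so far: 4)
  Token 5: 'drinks' -> NEW (unique so far: 5)
  Token 6: 'table' -> NEW (unique so far: 6)
  Token 7: 'reads' -> NEW (unique so far: 7)
  Token 8: 'key' -> NEW (unique so far: 8)
  Token 9: 'bear' -> NEW (unique so far: 9)
Unique types: ('bear', 'dark', 'drinks', 'field', 'key', 'outside', 'reads', 'table', 'with')
Vocabulary size: 9

9


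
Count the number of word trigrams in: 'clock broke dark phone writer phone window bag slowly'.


Word trigrams from [9] words:
  Trigram 1: (clock broke dark)
  Trigram 2: (broke dark phone)
  Trigram 3: (dark phone writer)
  Trigram 4: (phone writer phone)
  Trigram 5: (writer phone window)
  Trigram 6: (phone window bag)
  Trigram 7: (window bag slowly)
Total word trigrams: 9 - 2 = 7

7


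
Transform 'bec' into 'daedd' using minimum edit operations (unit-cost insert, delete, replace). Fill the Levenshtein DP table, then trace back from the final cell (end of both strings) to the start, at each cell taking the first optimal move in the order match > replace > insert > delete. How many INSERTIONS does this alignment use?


Edit distance = 4. Backtracking from cell (3, 5) with preference match > replace > insert > delete,
then listing the resulting alignment 'bec' -> 'daedd' left to right:
  Step 1: insert 'd' [insertion #1]
  Step 2: replace b->a
  Step 3: keep 'e'
  Step 4: insert 'd' [insertion #2]
  Step 5: replace c->d
Total insertions: 2

2


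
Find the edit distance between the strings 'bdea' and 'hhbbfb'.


Building DP table for s1='bdea' (len 4) and s2='hhbbfb' (len 6):
       h  h  b  b  f  b
    0  1  2  3  4  5  6
  b 1  1  2  2  3  4  5
  d 2  2  2  3  3  4  5
  e 3  3  3  3  4  4  5
  a 4  4  4  4  4  5  5
Edit distance = dp[4][6] = 5

5


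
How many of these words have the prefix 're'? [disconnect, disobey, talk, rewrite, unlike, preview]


Checking each word for prefix 're':
  'disconnect' -> no (count: 0)
  'disobey' -> no (count: 0)
  'talk' -> no (count: 0)
  'rewrite' -> YES, starts with 're' (count: 1)
  'unlike' -> no (count: 1)
  'preview' -> no (count: 1)
Total with prefix 're': 1

1


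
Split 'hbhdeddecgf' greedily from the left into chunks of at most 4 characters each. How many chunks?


'hbhdeddecgf' has 11 characters.
Chunking with max size 4:
  Chunk 1: 'hbhd' (positions 0-3)
  Chunk 2: 'edde' (positions 4-7)
  Chunk 3: 'cgf' (positions 8-10)
Total chunks: ceil(11 / 4) = 3

3


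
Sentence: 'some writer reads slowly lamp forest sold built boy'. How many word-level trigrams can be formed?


Word trigrams from [9] words:
  Trigram 1: (some writer reads)
  Trigram 2: (writer reads slowly)
  Trigram 3: (reads slowly lamp)
  Trigram 4: (slowly lamp forest)
  Trigram 5: (lamp forest sold)
  Trigram 6: (forest sold built)
  Trigram 7: (sold built boy)
Total word trigrams: 9 - 2 = 7

7


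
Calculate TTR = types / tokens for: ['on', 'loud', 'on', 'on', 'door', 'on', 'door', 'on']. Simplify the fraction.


Tokens: 8
Unique types: ('door', 'loud', 'on') = 3
TTR = 3/8
Already in lowest terms.

3/8


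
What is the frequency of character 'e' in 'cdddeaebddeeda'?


Scanning 'cdddeaebddeeda' for 'e':
  Position 4: 'e' -> MATCH (count: 1)
  Position 6: 'e' -> MATCH (count: 2)
  Position 10: 'e' -> MATCH (count: 3)
  Position 11: 'e' -> MATCH (count: 4)
Total occurrences of 'e': 4

4


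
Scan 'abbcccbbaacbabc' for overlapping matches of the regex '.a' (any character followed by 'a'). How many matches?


Pattern: .a means any character followed by 'a'.
Scanning 'abbcccbbaacbabc' position-by-position:
  Pos 0: window 'ab' -> no
  Pos 1: window 'bb' -> no
  Pos 2: window 'bc' -> no
  Pos 3: window 'cc' -> no
  Pos 4: window 'cc' -> no
  Pos 5: window 'cb' -> no
  Pos 6: window 'bb' -> no
  Pos 7: window 'ba' -> MATCH
  Pos 8: window 'aa' -> MATCH
  Pos 9: window 'ac' -> no
  Pos 10: window 'cb' -> no
  Pos 11: window 'ba' -> MATCH
  Pos 12: window 'ab' -> no
  Pos 13: window 'bc' -> no
  Pos 14: window 'c' -> no
Total matches: 3

3


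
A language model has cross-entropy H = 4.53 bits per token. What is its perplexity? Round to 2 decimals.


Perplexity formula: PP = 2^H
H = 4.53
PP = 2^4.53
Decompose: 2^4.53 = 2^4 * 2^0.53
2^4 = 16, 2^0.53 ~ 1.4439292
PP ~ 16 * 1.4439292 = 23.1028672
Rounded to 2 decimals: 23.10

23.10


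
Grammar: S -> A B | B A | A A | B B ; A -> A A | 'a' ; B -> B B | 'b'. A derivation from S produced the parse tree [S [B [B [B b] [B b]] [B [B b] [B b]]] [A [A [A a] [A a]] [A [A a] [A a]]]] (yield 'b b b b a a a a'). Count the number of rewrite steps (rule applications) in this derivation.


Every bracketed nonterminal node [X ...] in the tree is produced by exactly one rule application.
Reading the tree off as a leftmost derivation:
  Step 1: S  =>  B A   (applied S -> B A)
  Step 2: B A  =>  B B A   (applied B -> B B)
  Step 3: B B A  =>  B B B A   (applied B -> B B)
  Step 4: B B B A  =>  b B B A   (applied B -> b)
  Step 5: b B B A  =>  b b B A   (applied B -> b)
  Step 6: b b B A  =>  b b B B A   (applied B -> B B)
  Step 7: b b B B A  =>  b b b B A   (applied B -> b)
  Step 8: b b b B A  =>  b b b b A   (applied B -> b)
  Step 9: b b b b A  =>  b b b b A A   (applied A -> A A)
  Step 10: b b b b A A  =>  b b b b A A A   (applied A -> A A)
  Step 11: b b b b A A A  =>  b b b b a A A   (applied A -> a)
  Step 12: b b b b a A A  =>  b b b b a a A   (applied A -> a)
  Step 13: b b b b a a A  =>  b b b b a a A A   (applied A -> A A)
  Step 14: b b b b a a A A  =>  b b b b a a a A   (applied A -> a)
  Step 15: b b b b a a a A  =>  b b b b a a a a   (applied A -> a)
Final yield: b b b b a a a a
Total rewrite steps: 15

15


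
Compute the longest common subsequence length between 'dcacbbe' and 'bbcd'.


DP table for LCS of 'dcacbbe' and 'bbcd':
       b  b  c  d
    0  0  0  0  0
  d 0  0  0  0  1
  c 0  0  0  1  1
  a 0  0  0  1  1
  c 0  0  0  1  1
  b 0  1  1  1  1
  b 0  1  2  2  2
  e 0  1  2  2  2
LCS: 'bb'
LCS length = 2

2


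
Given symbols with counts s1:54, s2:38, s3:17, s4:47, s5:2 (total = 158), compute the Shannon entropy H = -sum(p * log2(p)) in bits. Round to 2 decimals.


Computing entropy H = -sum(p_i * log2(p_i)):
  s1: p = 54/158 = 0.3418, -p*log2(p) = 0.5294
  s2: p = 38/158 = 0.2405, -p*log2(p) = 0.4944
  s3: p = 17/158 = 0.1076, -p*log2(p) = 0.3461
  s4: p = 47/158 = 0.2975, -p*log2(p) = 0.5203
  s5: p = 2/158 = 0.0127, -p*log2(p) = 0.0798
H = sum of terms = 1.9700
Rounded to 2 decimals: 1.97

1.97


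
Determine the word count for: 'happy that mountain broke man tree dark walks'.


Counting words by splitting on spaces:
  Word 1: 'happy'
  Word 2: 'that'
  Word 3: 'mountain'
  Word 4: 'broke'
  Word 5: 'man'
  Word 6: 'tree'
  Word 7: 'dark'
  Word 8: 'walks'
Total words: 8

8


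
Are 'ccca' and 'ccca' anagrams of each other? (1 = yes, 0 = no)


Sort characters of 'ccca': 'accc'
Sort characters of 'ccca': 'accc'
Sorted forms match -> they ARE anagrams
Result: 1

1


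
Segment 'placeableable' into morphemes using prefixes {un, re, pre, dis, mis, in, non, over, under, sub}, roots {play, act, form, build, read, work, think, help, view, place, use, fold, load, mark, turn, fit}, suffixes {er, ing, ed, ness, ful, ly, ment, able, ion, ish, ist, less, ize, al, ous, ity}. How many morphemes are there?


Segmenting 'placeableable' against the inventory:
  'place' -> root (morpheme 1)
  'able' -> suffix (morpheme 2)
  'able' -> suffix (morpheme 3)
Total morphemes: 3

3


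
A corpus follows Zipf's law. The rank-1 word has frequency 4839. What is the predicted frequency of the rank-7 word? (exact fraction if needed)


Zipf's law: freq(rank) = f1 / rank
f1 = 4839, rank = 7
freq = 4839 / 7
GCD(4839, 7) = 1
Simplified: 4839/7

4839/7


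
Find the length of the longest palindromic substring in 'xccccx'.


Scanning 'xccccx' for palindromic substrings.
Substring at positions 0-5: 'xccccx'.
Check: reverse('xccccx') = 'xccccx' -> palindrome confirmed.
No longer palindromic substring exists; longest length = 6

6


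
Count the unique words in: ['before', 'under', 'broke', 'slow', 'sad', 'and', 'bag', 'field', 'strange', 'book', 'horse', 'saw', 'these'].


Listing all tokens and tracking unique types:
  Token 1: 'before' -> NEW (unique so far: 1)
  Token 2: 'under' -> NEW (unique so far: 2)
  Token 3: 'broke' -> NEW (unique so far: 3)
  Token 4: 'slow' -> NEW (unique so far: 4)
  Token 5: 'sad' -> NEW (unique so far: 5)
  Token 6: 'and' -> NEW (unique so far: 6)
  Token 7: 'bag' -> NEW (unique so far: 7)
  Token 8: 'field' -> NEW (unique so far: 8)
  Token 9: 'strange' -> NEW (unique so far: 9)
  Token 10: 'book' -> NEW (unique so far: 10)
  Token 11: 'horse' -> NEW (unique so far: 11)
  Token 12: 'saw' -> NEW (unique so far: 12)
  Token 13: 'these' -> NEW (unique so far: 13)
Unique types: ('and', 'bag', 'before', 'book', 'broke', 'field', 'horse', 'sad', 'saw', 'slow', 'strange', 'these', 'under')
Vocabulary size: 13

13


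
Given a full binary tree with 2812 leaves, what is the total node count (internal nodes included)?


Leaf nodes (terminals): 2812
Internal nodes = n - 1 = 2812 - 1 = 2811
Total = leaves + internal = 2812 + 2811 = 5623

5623


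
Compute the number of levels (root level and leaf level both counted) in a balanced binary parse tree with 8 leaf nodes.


In a balanced binary tree with n leaves the deepest leaf is ceil(log2(n)) edges below the root,
so counting node levels inclusive of root and leaves gives ceil(log2(n)) + 1 levels.
log2(8) = 3.0000
ceil(3.0000) = 3
levels = 3 + 1 = 4

4


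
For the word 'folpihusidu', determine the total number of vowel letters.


Scanning each character of 'folpihusidu':
  Position 1: 'f' -> consonant (running count: 0)
  Position 2: 'o' -> vowel (running count: 1)
  Position 3: 'l' -> consonant (running count: 1)
  Position 4: 'p' -> consonant (running count: 1)
  Position 5: 'i' -> vowel (running count: 2)
  Position 6: 'h' -> consonant (running count: 2)
  Position 7: 'u' -> vowel (running count: 3)
  Position 8: 's' -> consonant (running count: 3)
  Position 9: 'i' -> vowel (running count: 4)
  Position 10: 'd' -> consonant (running count: 4)
  Position 11: 'u' -> vowel (running count: 5)
Total vowels: 5

5


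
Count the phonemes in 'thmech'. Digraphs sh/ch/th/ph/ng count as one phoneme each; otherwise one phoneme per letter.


Parsing 'thmech' greedily, digraphs first:
  'th' -> digraph (1 consonant phoneme) (phonemes so far: 1)
  'm' -> consonant phoneme (phonemes so far: 2)
  'e' -> vowel phoneme (phonemes so far: 3)
  'ch' -> digraph (1 consonant phoneme) (phonemes so far: 4)
Total phonemes: 4

4
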